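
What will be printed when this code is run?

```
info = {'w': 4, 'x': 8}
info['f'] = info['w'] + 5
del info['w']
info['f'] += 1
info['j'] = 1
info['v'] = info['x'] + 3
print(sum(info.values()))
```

info['f'] = info['w']+5 = 9 → {'w': 4, 'x': 8, 'f': 9}
del 'w' → {'x': 8, 'f': 9}
info['f'] = 9+1 = 10 → {'x': 8, 'f': 10}
info['j'] = 1 → {'x': 8, 'f': 10, 'j': 1}
info['v'] = info['x']+3 = 11 → {'x': 8, 'f': 10, 'j': 1, 'v': 11}
sum of values = 30

30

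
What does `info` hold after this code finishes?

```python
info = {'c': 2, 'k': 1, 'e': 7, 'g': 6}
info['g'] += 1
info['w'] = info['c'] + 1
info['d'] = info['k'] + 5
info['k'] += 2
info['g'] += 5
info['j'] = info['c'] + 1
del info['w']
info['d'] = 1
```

{'c': 2, 'k': 3, 'e': 7, 'g': 12, 'd': 1, 'j': 3}

info['g'] = 6+1 = 7 → {'c': 2, 'k': 1, 'e': 7, 'g': 7}
info['w'] = info['c']+1 = 3 → {'c': 2, 'k': 1, 'e': 7, 'g': 7, 'w': 3}
info['d'] = info['k']+5 = 6 → {'c': 2, 'k': 1, 'e': 7, 'g': 7, 'w': 3, 'd': 6}
info['k'] = 1+2 = 3 → {'c': 2, 'k': 3, 'e': 7, 'g': 7, 'w': 3, 'd': 6}
info['g'] = 7+5 = 12 → {'c': 2, 'k': 3, 'e': 7, 'g': 12, 'w': 3, 'd': 6}
info['j'] = info['c']+1 = 3 → {'c': 2, 'k': 3, 'e': 7, 'g': 12, 'w': 3, 'd': 6, 'j': 3}
del 'w' → {'c': 2, 'k': 3, 'e': 7, 'g': 12, 'd': 6, 'j': 3}
info['d'] = 1 → {'c': 2, 'k': 3, 'e': 7, 'g': 12, 'd': 1, 'j': 3}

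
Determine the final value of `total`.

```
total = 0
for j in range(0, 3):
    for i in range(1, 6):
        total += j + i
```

j=0,i=1: total = 0+1 = 1
j=0,i=2: total = 1+2 = 3
j=0,i=3: total = 3+3 = 6
j=0,i=4: total = 6+4 = 10
j=0,i=5: total = 10+5 = 15
j=1,i=1: total = 15+2 = 17
j=1,i=2: total = 17+3 = 20
j=1,i=3: total = 20+4 = 24
j=1,i=4: total = 24+5 = 29
j=1,i=5: total = 29+6 = 35
j=2,i=1: total = 35+3 = 38
j=2,i=2: total = 38+4 = 42
j=2,i=3: total = 42+5 = 47
j=2,i=4: total = 47+6 = 53
j=2,i=5: total = 53+7 = 60

60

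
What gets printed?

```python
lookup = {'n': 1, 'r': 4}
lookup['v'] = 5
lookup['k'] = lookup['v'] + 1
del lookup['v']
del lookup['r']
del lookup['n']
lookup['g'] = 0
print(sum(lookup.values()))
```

lookup['v'] = 5 → {'n': 1, 'r': 4, 'v': 5}
lookup['k'] = lookup['v']+1 = 6 → {'n': 1, 'r': 4, 'v': 5, 'k': 6}
del 'v' → {'n': 1, 'r': 4, 'k': 6}
del 'r' → {'n': 1, 'k': 6}
del 'n' → {'k': 6}
lookup['g'] = 0 → {'k': 6, 'g': 0}
sum of values = 6

6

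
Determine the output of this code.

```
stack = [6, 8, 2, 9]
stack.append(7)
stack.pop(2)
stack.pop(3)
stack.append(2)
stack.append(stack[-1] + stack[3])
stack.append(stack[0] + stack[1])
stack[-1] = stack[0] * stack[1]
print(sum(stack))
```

append 7 → [6, 8, 2, 9, 7]
pop(2) removes 2 → [6, 8, 9, 7]
pop(3) removes 7 → [6, 8, 9]
append 2 → [6, 8, 9, 2]
append stack[-1]+stack[3] = 2+2 = 4 → [6, 8, 9, 2, 4]
append stack[0]+stack[1] = 6+8 = 14 → [6, 8, 9, 2, 4, 14]
stack[-1] = stack[0]*stack[1] = 6*8 = 48 → [6, 8, 9, 2, 4, 48]
sum = 77

77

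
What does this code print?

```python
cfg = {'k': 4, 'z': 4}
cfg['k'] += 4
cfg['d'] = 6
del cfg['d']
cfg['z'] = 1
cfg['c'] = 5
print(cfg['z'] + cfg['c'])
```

cfg['k'] = 4+4 = 8 → {'k': 8, 'z': 4}
cfg['d'] = 6 → {'k': 8, 'z': 4, 'd': 6}
del 'd' → {'k': 8, 'z': 4}
cfg['z'] = 1 → {'k': 8, 'z': 1}
cfg['c'] = 5 → {'k': 8, 'z': 1, 'c': 5}
cfg['z']+cfg['c'] = 1+5 = 6

6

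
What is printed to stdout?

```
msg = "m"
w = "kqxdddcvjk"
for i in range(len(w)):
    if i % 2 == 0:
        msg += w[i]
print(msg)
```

i=0: add 'k' → 'mk'
i=1: skip
i=2: add 'x' → 'mkx'
i=3: skip
i=4: add 'd' → 'mkxd'
i=5: skip
i=6: add 'c' → 'mkxdc'
i=7: skip
i=8: add 'j' → 'mkxdcj'
i=9: skip

mkxdcj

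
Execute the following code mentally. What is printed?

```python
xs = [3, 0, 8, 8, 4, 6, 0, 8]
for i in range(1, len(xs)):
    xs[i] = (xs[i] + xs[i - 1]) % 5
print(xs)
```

[3, 3, 1, 4, 3, 4, 4, 2]

i=1: xs[1] = (0+3)%5 = 3 → [3, 3, 8, 8, 4, 6, 0, 8]
i=2: xs[2] = (8+3)%5 = 1 → [3, 3, 1, 8, 4, 6, 0, 8]
i=3: xs[3] = (8+1)%5 = 4 → [3, 3, 1, 4, 4, 6, 0, 8]
i=4: xs[4] = (4+4)%5 = 3 → [3, 3, 1, 4, 3, 6, 0, 8]
i=5: xs[5] = (6+3)%5 = 4 → [3, 3, 1, 4, 3, 4, 0, 8]
i=6: xs[6] = (0+4)%5 = 4 → [3, 3, 1, 4, 3, 4, 4, 8]
i=7: xs[7] = (8+4)%5 = 2 → [3, 3, 1, 4, 3, 4, 4, 2]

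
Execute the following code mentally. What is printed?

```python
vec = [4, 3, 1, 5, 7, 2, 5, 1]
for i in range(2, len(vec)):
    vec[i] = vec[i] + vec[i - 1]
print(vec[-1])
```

24

i=2: vec[2] = 1+3 = 4 → [4, 3, 4, 5, 7, 2, 5, 1]
i=3: vec[3] = 5+4 = 9 → [4, 3, 4, 9, 7, 2, 5, 1]
i=4: vec[4] = 7+9 = 16 → [4, 3, 4, 9, 16, 2, 5, 1]
i=5: vec[5] = 2+16 = 18 → [4, 3, 4, 9, 16, 18, 5, 1]
i=6: vec[6] = 5+18 = 23 → [4, 3, 4, 9, 16, 18, 23, 1]
i=7: vec[7] = 1+23 = 24 → [4, 3, 4, 9, 16, 18, 23, 24]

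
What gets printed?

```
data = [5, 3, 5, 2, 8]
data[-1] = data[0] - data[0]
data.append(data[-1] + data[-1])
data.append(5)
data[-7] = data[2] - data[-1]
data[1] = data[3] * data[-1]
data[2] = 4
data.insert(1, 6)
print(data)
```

data[-1] = data[0]-data[0] = 5-5 = 0 → [5, 3, 5, 2, 0]
append data[-1]+data[-1] = 0+0 = 0 → [5, 3, 5, 2, 0, 0]
append 5 → [5, 3, 5, 2, 0, 0, 5]
data[-7] = data[2]-data[-1] = 5-5 = 0 → [0, 3, 5, 2, 0, 0, 5]
data[1] = data[3]*data[-1] = 2*5 = 10 → [0, 10, 5, 2, 0, 0, 5]
data[2] = 4 → [0, 10, 4, 2, 0, 0, 5]
insert 6 at 1 → [0, 6, 10, 4, 2, 0, 0, 5]

[0, 6, 10, 4, 2, 0, 0, 5]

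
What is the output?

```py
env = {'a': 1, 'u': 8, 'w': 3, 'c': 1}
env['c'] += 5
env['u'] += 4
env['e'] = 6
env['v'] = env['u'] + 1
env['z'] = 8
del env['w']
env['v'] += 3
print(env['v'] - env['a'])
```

15

env['c'] = 1+5 = 6 → {'a': 1, 'u': 8, 'w': 3, 'c': 6}
env['u'] = 8+4 = 12 → {'a': 1, 'u': 12, 'w': 3, 'c': 6}
env['e'] = 6 → {'a': 1, 'u': 12, 'w': 3, 'c': 6, 'e': 6}
env['v'] = env['u']+1 = 13 → {'a': 1, 'u': 12, 'w': 3, 'c': 6, 'e': 6, 'v': 13}
env['z'] = 8 → {'a': 1, 'u': 12, 'w': 3, 'c': 6, 'e': 6, 'v': 13, 'z': 8}
del 'w' → {'a': 1, 'u': 12, 'c': 6, 'e': 6, 'v': 13, 'z': 8}
env['v'] = 13+3 = 16 → {'a': 1, 'u': 12, 'c': 6, 'e': 6, 'v': 16, 'z': 8}
env['v']-env['a'] = 16-1 = 15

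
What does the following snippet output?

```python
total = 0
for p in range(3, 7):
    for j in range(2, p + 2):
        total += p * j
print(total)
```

p=3,j=2: total = 0+6 = 6
p=3,j=3: total = 6+9 = 15
p=3,j=4: total = 15+12 = 27
p=4,j=2: total = 27+8 = 35
p=4,j=3: total = 35+12 = 47
p=4,j=4: total = 47+16 = 63
p=4,j=5: total = 63+20 = 83
p=5,j=2: total = 83+10 = 93
p=5,j=3: total = 93+15 = 108
p=5,j=4: total = 108+20 = 128
p=5,j=5: total = 128+25 = 153
p=5,j=6: total = 153+30 = 183
p=6,j=2: total = 183+12 = 195
p=6,j=3: total = 195+18 = 213
p=6,j=4: total = 213+24 = 237
p=6,j=5: total = 237+30 = 267
p=6,j=6: total = 267+36 = 303
p=6,j=7: total = 303+42 = 345

345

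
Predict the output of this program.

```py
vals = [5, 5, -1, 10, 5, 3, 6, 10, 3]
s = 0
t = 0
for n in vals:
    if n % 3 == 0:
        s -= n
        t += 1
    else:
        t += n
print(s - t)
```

n=5: not %3==0; t=5
n=5: not %3==0; t=10
n=-1: not %3==0; t=9
n=10: not %3==0; t=19
n=5: not %3==0; t=24
n=3: %3==0, s = 0-3 = -3; t=25
n=6: %3==0, s = (-3)-6 = -9; t=26
n=10: not %3==0; t=36
n=3: %3==0, s = (-9)-3 = -12; t=37
s-t = (-12)-37 = -49

-49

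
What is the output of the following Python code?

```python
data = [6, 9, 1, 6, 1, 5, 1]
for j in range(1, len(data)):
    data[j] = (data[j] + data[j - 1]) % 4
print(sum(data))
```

15

j=1: data[1] = (9+6)%4 = 3 → [6, 3, 1, 6, 1, 5, 1]
j=2: data[2] = (1+3)%4 = 0 → [6, 3, 0, 6, 1, 5, 1]
j=3: data[3] = (6+0)%4 = 2 → [6, 3, 0, 2, 1, 5, 1]
j=4: data[4] = (1+2)%4 = 3 → [6, 3, 0, 2, 3, 5, 1]
j=5: data[5] = (5+3)%4 = 0 → [6, 3, 0, 2, 3, 0, 1]
j=6: data[6] = (1+0)%4 = 1 → [6, 3, 0, 2, 3, 0, 1]
sum = 15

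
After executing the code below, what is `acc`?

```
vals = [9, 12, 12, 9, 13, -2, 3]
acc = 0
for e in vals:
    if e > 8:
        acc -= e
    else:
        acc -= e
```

-56

e=9: >8, acc = 0-9 = -9
e=12: >8, acc = (-9)-12 = -21
e=12: >8, acc = (-21)-12 = -33
e=9: >8, acc = (-33)-9 = -42
e=13: >8, acc = (-42)-13 = -55
e=-2: not >8, acc = (-55)-(-2) = -53
e=3: not >8, acc = (-53)-3 = -56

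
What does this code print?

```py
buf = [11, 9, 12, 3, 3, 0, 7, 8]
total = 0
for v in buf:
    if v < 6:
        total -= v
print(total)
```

-6

v=11: not <6
v=9: not <6
v=12: not <6
v=3: <6, total = 0-3 = -3
v=3: <6, total = (-3)-3 = -6
v=0: <6, total = (-6)-0 = -6
v=7: not <6
v=8: not <6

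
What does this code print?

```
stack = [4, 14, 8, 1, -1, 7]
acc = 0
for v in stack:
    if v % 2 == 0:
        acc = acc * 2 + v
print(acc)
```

v=4: even, acc = 0*2+4 = 4
v=14: even, acc = 4*2+14 = 22
v=8: even, acc = 22*2+8 = 52
v=1: not even
v=-1: not even
v=7: not even

52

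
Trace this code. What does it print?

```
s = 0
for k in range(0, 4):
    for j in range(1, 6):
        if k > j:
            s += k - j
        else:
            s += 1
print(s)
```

21

k=0,j=1: not 0>1, s = 0+1 = 1
k=0,j=2: not 0>2, s = 1+1 = 2
k=0,j=3: not 0>3, s = 2+1 = 3
k=0,j=4: not 0>4, s = 3+1 = 4
k=0,j=5: not 0>5, s = 4+1 = 5
k=1,j=1: not 1>1, s = 5+1 = 6
k=1,j=2: not 1>2, s = 6+1 = 7
k=1,j=3: not 1>3, s = 7+1 = 8
k=1,j=4: not 1>4, s = 8+1 = 9
k=1,j=5: not 1>5, s = 9+1 = 10
k=2,j=1: 2>1, s = 10+1 = 11
k=2,j=2: not 2>2, s = 11+1 = 12
k=2,j=3: not 2>3, s = 12+1 = 13
k=2,j=4: not 2>4, s = 13+1 = 14
k=2,j=5: not 2>5, s = 14+1 = 15
k=3,j=1: 3>1, s = 15+2 = 17
k=3,j=2: 3>2, s = 17+1 = 18
k=3,j=3: not 3>3, s = 18+1 = 19
k=3,j=4: not 3>4, s = 19+1 = 20
k=3,j=5: not 3>5, s = 20+1 = 21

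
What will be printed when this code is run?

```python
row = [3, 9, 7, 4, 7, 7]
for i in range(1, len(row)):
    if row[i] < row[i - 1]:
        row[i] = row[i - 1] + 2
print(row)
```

i=1: 9>=3, unchanged → [3, 9, 7, 4, 7, 7]
i=2: 7<9, row[2] = 9+2 = 11 → [3, 9, 11, 4, 7, 7]
i=3: 4<11, row[3] = 11+2 = 13 → [3, 9, 11, 13, 7, 7]
i=4: 7<13, row[4] = 13+2 = 15 → [3, 9, 11, 13, 15, 7]
i=5: 7<15, row[5] = 15+2 = 17 → [3, 9, 11, 13, 15, 17]

[3, 9, 11, 13, 15, 17]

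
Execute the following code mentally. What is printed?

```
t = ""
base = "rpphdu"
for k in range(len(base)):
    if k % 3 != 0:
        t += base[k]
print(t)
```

ppdu

k=0: skip
k=1: add 'p' → 'p'
k=2: add 'p' → 'pp'
k=3: skip
k=4: add 'd' → 'ppd'
k=5: add 'u' → 'ppdu'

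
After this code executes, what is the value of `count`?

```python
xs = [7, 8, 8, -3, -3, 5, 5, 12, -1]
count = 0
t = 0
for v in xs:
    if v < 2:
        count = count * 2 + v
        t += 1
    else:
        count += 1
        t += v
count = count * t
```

v=7: not <2, count = 0+1 = 1; t=7
v=8: not <2, count = 1+1 = 2; t=15
v=8: not <2, count = 2+1 = 3; t=23
v=-3: <2, count = 3*2+(-3) = 3; t=24
v=-3: <2, count = 3*2+(-3) = 3; t=25
v=5: not <2, count = 3+1 = 4; t=30
v=5: not <2, count = 4+1 = 5; t=35
v=12: not <2, count = 5+1 = 6; t=47
v=-1: <2, count = 6*2+(-1) = 11; t=48
count*t = 11*48 = 528

528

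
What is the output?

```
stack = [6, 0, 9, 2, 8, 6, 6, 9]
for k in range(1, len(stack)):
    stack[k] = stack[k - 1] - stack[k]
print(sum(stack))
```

k=1: stack[1] = 6-0 = 6 → [6, 6, 9, 2, 8, 6, 6, 9]
k=2: stack[2] = 6-9 = -3 → [6, 6, -3, 2, 8, 6, 6, 9]
k=3: stack[3] = (-3)-2 = -5 → [6, 6, -3, -5, 8, 6, 6, 9]
k=4: stack[4] = (-5)-8 = -13 → [6, 6, -3, -5, -13, 6, 6, 9]
k=5: stack[5] = (-13)-6 = -19 → [6, 6, -3, -5, -13, -19, 6, 9]
k=6: stack[6] = (-19)-6 = -25 → [6, 6, -3, -5, -13, -19, -25, 9]
k=7: stack[7] = (-25)-9 = -34 → [6, 6, -3, -5, -13, -19, -25, -34]
sum = -87

-87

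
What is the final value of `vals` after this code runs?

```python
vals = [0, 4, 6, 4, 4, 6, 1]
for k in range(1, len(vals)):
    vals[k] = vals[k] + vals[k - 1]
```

[0, 4, 10, 14, 18, 24, 25]

k=1: vals[1] = 4+0 = 4 → [0, 4, 6, 4, 4, 6, 1]
k=2: vals[2] = 6+4 = 10 → [0, 4, 10, 4, 4, 6, 1]
k=3: vals[3] = 4+10 = 14 → [0, 4, 10, 14, 4, 6, 1]
k=4: vals[4] = 4+14 = 18 → [0, 4, 10, 14, 18, 6, 1]
k=5: vals[5] = 6+18 = 24 → [0, 4, 10, 14, 18, 24, 1]
k=6: vals[6] = 1+24 = 25 → [0, 4, 10, 14, 18, 24, 25]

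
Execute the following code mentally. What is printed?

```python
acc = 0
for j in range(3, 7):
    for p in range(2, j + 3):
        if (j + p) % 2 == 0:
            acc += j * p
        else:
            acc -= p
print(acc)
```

j=3,p=2: odd sum, acc = 0-2 = -2
j=3,p=3: even sum, acc = (-2)+9 = 7
j=3,p=4: odd sum, acc = 7-4 = 3
j=3,p=5: even sum, acc = 3+15 = 18
j=4,p=2: even sum, acc = 18+8 = 26
j=4,p=3: odd sum, acc = 26-3 = 23
j=4,p=4: even sum, acc = 23+16 = 39
j=4,p=5: odd sum, acc = 39-5 = 34
j=4,p=6: even sum, acc = 34+24 = 58
j=5,p=2: odd sum, acc = 58-2 = 56
j=5,p=3: even sum, acc = 56+15 = 71
j=5,p=4: odd sum, acc = 71-4 = 67
j=5,p=5: even sum, acc = 67+25 = 92
j=5,p=6: odd sum, acc = 92-6 = 86
j=5,p=7: even sum, acc = 86+35 = 121
j=6,p=2: even sum, acc = 121+12 = 133
j=6,p=3: odd sum, acc = 133-3 = 130
j=6,p=4: even sum, acc = 130+24 = 154
j=6,p=5: odd sum, acc = 154-5 = 149
j=6,p=6: even sum, acc = 149+36 = 185
j=6,p=7: odd sum, acc = 185-7 = 178
j=6,p=8: even sum, acc = 178+48 = 226

226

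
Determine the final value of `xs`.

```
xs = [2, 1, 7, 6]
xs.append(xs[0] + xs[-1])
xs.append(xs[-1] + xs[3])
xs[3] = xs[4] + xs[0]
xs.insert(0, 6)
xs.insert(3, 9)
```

append xs[0]+xs[-1] = 2+6 = 8 → [2, 1, 7, 6, 8]
append xs[-1]+xs[3] = 8+6 = 14 → [2, 1, 7, 6, 8, 14]
xs[3] = xs[4]+xs[0] = 8+2 = 10 → [2, 1, 7, 10, 8, 14]
insert 6 at 0 → [6, 2, 1, 7, 10, 8, 14]
insert 9 at 3 → [6, 2, 1, 9, 7, 10, 8, 14]

[6, 2, 1, 9, 7, 10, 8, 14]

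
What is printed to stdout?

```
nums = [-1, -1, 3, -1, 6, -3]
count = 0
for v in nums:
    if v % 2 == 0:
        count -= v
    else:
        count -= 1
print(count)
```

v=-1: not even, count = 0-1 = -1
v=-1: not even, count = (-1)-1 = -2
v=3: not even, count = (-2)-1 = -3
v=-1: not even, count = (-3)-1 = -4
v=6: even, count = (-4)-6 = -10
v=-3: not even, count = (-10)-1 = -11

-11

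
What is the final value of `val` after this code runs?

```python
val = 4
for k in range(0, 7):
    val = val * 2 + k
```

632

k=0: val = 4*2+0 = 8
k=1: val = 8*2+1 = 17
k=2: val = 17*2+2 = 36
k=3: val = 36*2+3 = 75
k=4: val = 75*2+4 = 154
k=5: val = 154*2+5 = 313
k=6: val = 313*2+6 = 632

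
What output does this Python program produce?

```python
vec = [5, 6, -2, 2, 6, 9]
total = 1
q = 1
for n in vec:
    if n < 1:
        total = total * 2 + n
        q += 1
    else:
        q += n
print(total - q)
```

n=5: not <1; q=6
n=6: not <1; q=12
n=-2: <1, total = 1*2+(-2) = 0; q=13
n=2: not <1; q=15
n=6: not <1; q=21
n=9: not <1; q=30
total-q = 0-30 = -30

-30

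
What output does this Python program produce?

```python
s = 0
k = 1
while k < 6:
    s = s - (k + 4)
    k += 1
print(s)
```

-35

k=1: s = 0-5 = -5
k=2: s = (-5)-6 = -11
k=3: s = (-11)-7 = -18
k=4: s = (-18)-8 = -26
k=5: s = (-26)-9 = -35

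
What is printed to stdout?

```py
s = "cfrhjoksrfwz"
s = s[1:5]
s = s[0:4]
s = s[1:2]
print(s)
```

slice [1:5] → 'frhj'
slice [0:4] → 'frhj'
slice [1:2] → 'r'

r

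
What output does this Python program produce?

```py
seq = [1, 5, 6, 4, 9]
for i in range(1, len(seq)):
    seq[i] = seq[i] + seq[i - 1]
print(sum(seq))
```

i=1: seq[1] = 5+1 = 6 → [1, 6, 6, 4, 9]
i=2: seq[2] = 6+6 = 12 → [1, 6, 12, 4, 9]
i=3: seq[3] = 4+12 = 16 → [1, 6, 12, 16, 9]
i=4: seq[4] = 9+16 = 25 → [1, 6, 12, 16, 25]
sum = 60

60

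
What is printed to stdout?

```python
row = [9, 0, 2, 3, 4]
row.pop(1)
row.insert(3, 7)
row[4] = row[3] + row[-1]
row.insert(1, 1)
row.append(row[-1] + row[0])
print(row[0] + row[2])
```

11

pop(1) removes 0 → [9, 2, 3, 4]
insert 7 at 3 → [9, 2, 3, 7, 4]
row[4] = row[3]+row[-1] = 7+4 = 11 → [9, 2, 3, 7, 11]
insert 1 at 1 → [9, 1, 2, 3, 7, 11]
append row[-1]+row[0] = 11+9 = 20 → [9, 1, 2, 3, 7, 11, 20]
row[0]+row[2] = 9+2 = 11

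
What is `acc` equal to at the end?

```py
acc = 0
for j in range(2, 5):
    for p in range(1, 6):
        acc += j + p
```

90

j=2,p=1: acc = 0+3 = 3
j=2,p=2: acc = 3+4 = 7
j=2,p=3: acc = 7+5 = 12
j=2,p=4: acc = 12+6 = 18
j=2,p=5: acc = 18+7 = 25
j=3,p=1: acc = 25+4 = 29
j=3,p=2: acc = 29+5 = 34
j=3,p=3: acc = 34+6 = 40
j=3,p=4: acc = 40+7 = 47
j=3,p=5: acc = 47+8 = 55
j=4,p=1: acc = 55+5 = 60
j=4,p=2: acc = 60+6 = 66
j=4,p=3: acc = 66+7 = 73
j=4,p=4: acc = 73+8 = 81
j=4,p=5: acc = 81+9 = 90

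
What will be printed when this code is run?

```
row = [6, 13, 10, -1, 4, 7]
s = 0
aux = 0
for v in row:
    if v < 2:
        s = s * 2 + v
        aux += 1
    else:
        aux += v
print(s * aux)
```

-41

v=6: not <2; aux=6
v=13: not <2; aux=19
v=10: not <2; aux=29
v=-1: <2, s = 0*2+(-1) = -1; aux=30
v=4: not <2; aux=34
v=7: not <2; aux=41
s*aux = (-1)*41 = -41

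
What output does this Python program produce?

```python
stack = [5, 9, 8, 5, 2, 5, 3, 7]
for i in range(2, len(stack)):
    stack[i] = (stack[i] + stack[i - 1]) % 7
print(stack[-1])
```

4

i=2: stack[2] = (8+9)%7 = 3 → [5, 9, 3, 5, 2, 5, 3, 7]
i=3: stack[3] = (5+3)%7 = 1 → [5, 9, 3, 1, 2, 5, 3, 7]
i=4: stack[4] = (2+1)%7 = 3 → [5, 9, 3, 1, 3, 5, 3, 7]
i=5: stack[5] = (5+3)%7 = 1 → [5, 9, 3, 1, 3, 1, 3, 7]
i=6: stack[6] = (3+1)%7 = 4 → [5, 9, 3, 1, 3, 1, 4, 7]
i=7: stack[7] = (7+4)%7 = 4 → [5, 9, 3, 1, 3, 1, 4, 4]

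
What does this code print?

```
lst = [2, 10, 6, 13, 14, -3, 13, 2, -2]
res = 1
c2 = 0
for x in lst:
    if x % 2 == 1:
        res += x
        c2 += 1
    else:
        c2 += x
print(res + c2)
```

x=2: not odd; c2=2
x=10: not odd; c2=12
x=6: not odd; c2=18
x=13: odd, res = 1+13 = 14; c2=19
x=14: not odd; c2=33
x=-3: odd, res = 14+(-3) = 11; c2=34
x=13: odd, res = 11+13 = 24; c2=35
x=2: not odd; c2=37
x=-2: not odd; c2=35
res+c2 = 24+35 = 59

59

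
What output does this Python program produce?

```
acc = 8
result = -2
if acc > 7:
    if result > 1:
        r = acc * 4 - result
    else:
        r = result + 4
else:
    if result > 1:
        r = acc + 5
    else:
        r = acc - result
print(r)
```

2

acc=8, result=-2
acc > 7 is True; result > 1 is False
→ r = result + 4 = 2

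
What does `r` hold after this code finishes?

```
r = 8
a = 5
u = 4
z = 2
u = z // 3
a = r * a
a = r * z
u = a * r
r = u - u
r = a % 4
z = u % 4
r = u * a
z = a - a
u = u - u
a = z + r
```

u = 2//3 = 0
a = 8*5 = 40
a = 8*2 = 16
u = 16*8 = 128
r = 128-128 = 0
r = 16%4 = 0
z = 128%4 = 0
r = 128*16 = 2048
z = 16-16 = 0
u = 128-128 = 0
a = 0+2048 = 2048

2048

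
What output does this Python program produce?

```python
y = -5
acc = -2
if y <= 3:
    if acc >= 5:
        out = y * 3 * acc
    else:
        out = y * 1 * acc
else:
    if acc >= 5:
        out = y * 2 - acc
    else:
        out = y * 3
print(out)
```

10

y=-5, acc=-2
y <= 3 is True; acc >= 5 is False
→ out = y * 1 * acc = 10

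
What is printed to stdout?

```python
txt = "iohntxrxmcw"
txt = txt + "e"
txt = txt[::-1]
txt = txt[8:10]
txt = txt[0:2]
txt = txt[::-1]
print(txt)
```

hn

+ 'e' → 'iohntxrxmcwe'
reverse → 'ewcmxrxtnhoi'
slice [8:10] → 'nh'
slice [0:2] → 'nh'
reverse → 'hn'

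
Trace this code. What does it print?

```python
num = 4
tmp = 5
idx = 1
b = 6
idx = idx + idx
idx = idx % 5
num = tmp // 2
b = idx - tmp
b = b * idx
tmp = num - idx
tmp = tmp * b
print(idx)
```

idx = 1+1 = 2
idx = 2%5 = 2
num = 5//2 = 2
b = 2-5 = -3
b = (-3)*2 = -6
tmp = 2-2 = 0
tmp = 0*(-6) = 0

2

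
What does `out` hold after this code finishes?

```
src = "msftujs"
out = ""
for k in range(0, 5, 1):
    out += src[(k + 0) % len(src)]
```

'msftu'

k=0: add src[0]='m' → 'm'
k=1: add src[1]='s' → 'ms'
k=2: add src[2]='f' → 'msf'
k=3: add src[3]='t' → 'msft'
k=4: add src[4]='u' → 'msftu'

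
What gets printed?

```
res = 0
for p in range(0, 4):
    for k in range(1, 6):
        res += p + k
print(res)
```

90

p=0,k=1: res = 0+1 = 1
p=0,k=2: res = 1+2 = 3
p=0,k=3: res = 3+3 = 6
p=0,k=4: res = 6+4 = 10
p=0,k=5: res = 10+5 = 15
p=1,k=1: res = 15+2 = 17
p=1,k=2: res = 17+3 = 20
p=1,k=3: res = 20+4 = 24
p=1,k=4: res = 24+5 = 29
p=1,k=5: res = 29+6 = 35
p=2,k=1: res = 35+3 = 38
p=2,k=2: res = 38+4 = 42
p=2,k=3: res = 42+5 = 47
p=2,k=4: res = 47+6 = 53
p=2,k=5: res = 53+7 = 60
p=3,k=1: res = 60+4 = 64
p=3,k=2: res = 64+5 = 69
p=3,k=3: res = 69+6 = 75
p=3,k=4: res = 75+7 = 82
p=3,k=5: res = 82+8 = 90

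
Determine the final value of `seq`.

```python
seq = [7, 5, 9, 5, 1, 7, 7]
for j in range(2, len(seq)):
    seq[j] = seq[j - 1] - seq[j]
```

[7, 5, -4, -9, -10, -17, -24]

j=2: seq[2] = 5-9 = -4 → [7, 5, -4, 5, 1, 7, 7]
j=3: seq[3] = (-4)-5 = -9 → [7, 5, -4, -9, 1, 7, 7]
j=4: seq[4] = (-9)-1 = -10 → [7, 5, -4, -9, -10, 7, 7]
j=5: seq[5] = (-10)-7 = -17 → [7, 5, -4, -9, -10, -17, 7]
j=6: seq[6] = (-17)-7 = -24 → [7, 5, -4, -9, -10, -17, -24]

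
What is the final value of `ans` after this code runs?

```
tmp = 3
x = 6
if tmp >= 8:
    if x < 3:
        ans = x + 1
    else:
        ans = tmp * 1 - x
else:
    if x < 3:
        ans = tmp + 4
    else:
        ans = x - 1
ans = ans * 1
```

tmp=3, x=6
tmp >= 8 is False; x < 3 is False
→ ans = x - 1 = 5
ans = 5*1 = 5

5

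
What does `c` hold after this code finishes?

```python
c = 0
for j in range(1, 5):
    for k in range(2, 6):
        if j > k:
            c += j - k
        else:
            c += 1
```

j=1,k=2: not 1>2, c = 0+1 = 1
j=1,k=3: not 1>3, c = 1+1 = 2
j=1,k=4: not 1>4, c = 2+1 = 3
j=1,k=5: not 1>5, c = 3+1 = 4
j=2,k=2: not 2>2, c = 4+1 = 5
j=2,k=3: not 2>3, c = 5+1 = 6
j=2,k=4: not 2>4, c = 6+1 = 7
j=2,k=5: not 2>5, c = 7+1 = 8
j=3,k=2: 3>2, c = 8+1 = 9
j=3,k=3: not 3>3, c = 9+1 = 10
j=3,k=4: not 3>4, c = 10+1 = 11
j=3,k=5: not 3>5, c = 11+1 = 12
j=4,k=2: 4>2, c = 12+2 = 14
j=4,k=3: 4>3, c = 14+1 = 15
j=4,k=4: not 4>4, c = 15+1 = 16
j=4,k=5: not 4>5, c = 16+1 = 17

17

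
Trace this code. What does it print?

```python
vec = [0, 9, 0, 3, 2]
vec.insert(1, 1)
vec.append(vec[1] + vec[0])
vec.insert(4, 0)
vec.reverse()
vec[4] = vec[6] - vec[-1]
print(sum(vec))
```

insert 1 at 1 → [0, 1, 9, 0, 3, 2]
append vec[1]+vec[0] = 1+0 = 1 → [0, 1, 9, 0, 3, 2, 1]
insert 0 at 4 → [0, 1, 9, 0, 0, 3, 2, 1]
reverse → [1, 2, 3, 0, 0, 9, 1, 0]
vec[4] = vec[6]-vec[-1] = 1-0 = 1 → [1, 2, 3, 0, 1, 9, 1, 0]
sum = 17

17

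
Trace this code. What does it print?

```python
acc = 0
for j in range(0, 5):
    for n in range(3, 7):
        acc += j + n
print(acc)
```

130

j=0,n=3: acc = 0+3 = 3
j=0,n=4: acc = 3+4 = 7
j=0,n=5: acc = 7+5 = 12
j=0,n=6: acc = 12+6 = 18
j=1,n=3: acc = 18+4 = 22
j=1,n=4: acc = 22+5 = 27
j=1,n=5: acc = 27+6 = 33
j=1,n=6: acc = 33+7 = 40
j=2,n=3: acc = 40+5 = 45
j=2,n=4: acc = 45+6 = 51
j=2,n=5: acc = 51+7 = 58
j=2,n=6: acc = 58+8 = 66
j=3,n=3: acc = 66+6 = 72
j=3,n=4: acc = 72+7 = 79
j=3,n=5: acc = 79+8 = 87
j=3,n=6: acc = 87+9 = 96
j=4,n=3: acc = 96+7 = 103
j=4,n=4: acc = 103+8 = 111
j=4,n=5: acc = 111+9 = 120
j=4,n=6: acc = 120+10 = 130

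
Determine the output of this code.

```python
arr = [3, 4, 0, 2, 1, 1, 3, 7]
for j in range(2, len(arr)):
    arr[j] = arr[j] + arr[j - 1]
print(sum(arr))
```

61

j=2: arr[2] = 0+4 = 4 → [3, 4, 4, 2, 1, 1, 3, 7]
j=3: arr[3] = 2+4 = 6 → [3, 4, 4, 6, 1, 1, 3, 7]
j=4: arr[4] = 1+6 = 7 → [3, 4, 4, 6, 7, 1, 3, 7]
j=5: arr[5] = 1+7 = 8 → [3, 4, 4, 6, 7, 8, 3, 7]
j=6: arr[6] = 3+8 = 11 → [3, 4, 4, 6, 7, 8, 11, 7]
j=7: arr[7] = 7+11 = 18 → [3, 4, 4, 6, 7, 8, 11, 18]
sum = 61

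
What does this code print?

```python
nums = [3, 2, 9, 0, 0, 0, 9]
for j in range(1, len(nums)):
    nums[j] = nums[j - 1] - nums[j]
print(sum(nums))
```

-45

j=1: nums[1] = 3-2 = 1 → [3, 1, 9, 0, 0, 0, 9]
j=2: nums[2] = 1-9 = -8 → [3, 1, -8, 0, 0, 0, 9]
j=3: nums[3] = (-8)-0 = -8 → [3, 1, -8, -8, 0, 0, 9]
j=4: nums[4] = (-8)-0 = -8 → [3, 1, -8, -8, -8, 0, 9]
j=5: nums[5] = (-8)-0 = -8 → [3, 1, -8, -8, -8, -8, 9]
j=6: nums[6] = (-8)-9 = -17 → [3, 1, -8, -8, -8, -8, -17]
sum = -45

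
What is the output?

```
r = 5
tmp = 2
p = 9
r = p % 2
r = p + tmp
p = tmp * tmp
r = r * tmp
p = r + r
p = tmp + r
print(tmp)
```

r = 9%2 = 1
r = 9+2 = 11
p = 2*2 = 4
r = 11*2 = 22
p = 22+22 = 44
p = 2+22 = 24

2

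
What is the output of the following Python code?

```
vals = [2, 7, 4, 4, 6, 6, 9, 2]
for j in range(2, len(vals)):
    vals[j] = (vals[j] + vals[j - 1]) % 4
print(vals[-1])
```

j=2: vals[2] = (4+7)%4 = 3 → [2, 7, 3, 4, 6, 6, 9, 2]
j=3: vals[3] = (4+3)%4 = 3 → [2, 7, 3, 3, 6, 6, 9, 2]
j=4: vals[4] = (6+3)%4 = 1 → [2, 7, 3, 3, 1, 6, 9, 2]
j=5: vals[5] = (6+1)%4 = 3 → [2, 7, 3, 3, 1, 3, 9, 2]
j=6: vals[6] = (9+3)%4 = 0 → [2, 7, 3, 3, 1, 3, 0, 2]
j=7: vals[7] = (2+0)%4 = 2 → [2, 7, 3, 3, 1, 3, 0, 2]

2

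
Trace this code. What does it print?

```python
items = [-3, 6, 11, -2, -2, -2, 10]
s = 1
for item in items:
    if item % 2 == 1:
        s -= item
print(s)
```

-7

item=-3: odd, s = 1-(-3) = 4
item=6: not odd
item=11: odd, s = 4-11 = -7
item=-2: not odd
item=-2: not odd
item=-2: not odd
item=10: not odd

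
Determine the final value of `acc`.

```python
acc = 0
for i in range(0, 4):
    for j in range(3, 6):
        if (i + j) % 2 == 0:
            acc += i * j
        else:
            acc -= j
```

i=0,j=3: odd sum, acc = 0-3 = -3
i=0,j=4: even sum, acc = (-3)+0 = -3
i=0,j=5: odd sum, acc = (-3)-5 = -8
i=1,j=3: even sum, acc = (-8)+3 = -5
i=1,j=4: odd sum, acc = (-5)-4 = -9
i=1,j=5: even sum, acc = (-9)+5 = -4
i=2,j=3: odd sum, acc = (-4)-3 = -7
i=2,j=4: even sum, acc = (-7)+8 = 1
i=2,j=5: odd sum, acc = 1-5 = -4
i=3,j=3: even sum, acc = (-4)+9 = 5
i=3,j=4: odd sum, acc = 5-4 = 1
i=3,j=5: even sum, acc = 1+15 = 16

16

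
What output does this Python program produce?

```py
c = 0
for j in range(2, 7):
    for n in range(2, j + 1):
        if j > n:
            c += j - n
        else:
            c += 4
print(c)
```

40

j=2,n=2: not 2>2, c = 0+4 = 4
j=3,n=2: 3>2, c = 4+1 = 5
j=3,n=3: not 3>3, c = 5+4 = 9
j=4,n=2: 4>2, c = 9+2 = 11
j=4,n=3: 4>3, c = 11+1 = 12
j=4,n=4: not 4>4, c = 12+4 = 16
j=5,n=2: 5>2, c = 16+3 = 19
j=5,n=3: 5>3, c = 19+2 = 21
j=5,n=4: 5>4, c = 21+1 = 22
j=5,n=5: not 5>5, c = 22+4 = 26
j=6,n=2: 6>2, c = 26+4 = 30
j=6,n=3: 6>3, c = 30+3 = 33
j=6,n=4: 6>4, c = 33+2 = 35
j=6,n=5: 6>5, c = 35+1 = 36
j=6,n=6: not 6>6, c = 36+4 = 40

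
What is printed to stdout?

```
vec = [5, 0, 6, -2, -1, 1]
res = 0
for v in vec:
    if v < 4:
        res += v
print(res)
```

-2

v=5: not <4
v=0: <4, res = 0+0 = 0
v=6: not <4
v=-2: <4, res = 0+(-2) = -2
v=-1: <4, res = (-2)+(-1) = -3
v=1: <4, res = (-3)+1 = -2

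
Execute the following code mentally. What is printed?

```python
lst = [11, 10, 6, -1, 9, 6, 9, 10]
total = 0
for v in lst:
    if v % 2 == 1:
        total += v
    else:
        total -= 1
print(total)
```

24

v=11: odd, total = 0+11 = 11
v=10: not odd, total = 11-1 = 10
v=6: not odd, total = 10-1 = 9
v=-1: odd, total = 9+(-1) = 8
v=9: odd, total = 8+9 = 17
v=6: not odd, total = 17-1 = 16
v=9: odd, total = 16+9 = 25
v=10: not odd, total = 25-1 = 24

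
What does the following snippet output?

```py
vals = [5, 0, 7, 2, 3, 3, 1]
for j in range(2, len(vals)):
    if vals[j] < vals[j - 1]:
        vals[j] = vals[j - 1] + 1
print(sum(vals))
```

j=2: 7>=0, unchanged → [5, 0, 7, 2, 3, 3, 1]
j=3: 2<7, vals[3] = 7+1 = 8 → [5, 0, 7, 8, 3, 3, 1]
j=4: 3<8, vals[4] = 8+1 = 9 → [5, 0, 7, 8, 9, 3, 1]
j=5: 3<9, vals[5] = 9+1 = 10 → [5, 0, 7, 8, 9, 10, 1]
j=6: 1<10, vals[6] = 10+1 = 11 → [5, 0, 7, 8, 9, 10, 11]
sum = 50

50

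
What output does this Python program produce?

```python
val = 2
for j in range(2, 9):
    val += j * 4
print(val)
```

142

j=2: val = 2+2*4 = 10
j=3: val = 10+3*4 = 22
j=4: val = 22+4*4 = 38
j=5: val = 38+5*4 = 58
j=6: val = 58+6*4 = 82
j=7: val = 82+7*4 = 110
j=8: val = 110+8*4 = 142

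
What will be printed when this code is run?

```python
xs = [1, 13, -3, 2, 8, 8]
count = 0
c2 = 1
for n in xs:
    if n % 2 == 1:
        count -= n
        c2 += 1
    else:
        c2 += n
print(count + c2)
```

11

n=1: odd, count = 0-1 = -1; c2=2
n=13: odd, count = (-1)-13 = -14; c2=3
n=-3: odd, count = (-14)-(-3) = -11; c2=4
n=2: not odd; c2=6
n=8: not odd; c2=14
n=8: not odd; c2=22
count+c2 = (-11)+22 = 11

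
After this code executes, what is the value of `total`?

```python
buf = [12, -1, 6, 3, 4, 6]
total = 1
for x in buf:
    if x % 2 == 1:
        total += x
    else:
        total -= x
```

x=12: not odd, total = 1-12 = -11
x=-1: odd, total = (-11)+(-1) = -12
x=6: not odd, total = (-12)-6 = -18
x=3: odd, total = (-18)+3 = -15
x=4: not odd, total = (-15)-4 = -19
x=6: not odd, total = (-19)-6 = -25

-25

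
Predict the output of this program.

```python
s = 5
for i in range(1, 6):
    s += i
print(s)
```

i=1: s = 5+1 = 6
i=2: s = 6+2 = 8
i=3: s = 8+3 = 11
i=4: s = 11+4 = 15
i=5: s = 15+5 = 20

20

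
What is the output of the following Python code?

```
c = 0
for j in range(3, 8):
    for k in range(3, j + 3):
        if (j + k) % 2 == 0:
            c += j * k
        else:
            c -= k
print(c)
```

j=3,k=3: even sum, c = 0+9 = 9
j=3,k=4: odd sum, c = 9-4 = 5
j=3,k=5: even sum, c = 5+15 = 20
j=4,k=3: odd sum, c = 20-3 = 17
j=4,k=4: even sum, c = 17+16 = 33
j=4,k=5: odd sum, c = 33-5 = 28
j=4,k=6: even sum, c = 28+24 = 52
j=5,k=3: even sum, c = 52+15 = 67
j=5,k=4: odd sum, c = 67-4 = 63
j=5,k=5: even sum, c = 63+25 = 88
j=5,k=6: odd sum, c = 88-6 = 82
j=5,k=7: even sum, c = 82+35 = 117
j=6,k=3: odd sum, c = 117-3 = 114
j=6,k=4: even sum, c = 114+24 = 138
j=6,k=5: odd sum, c = 138-5 = 133
j=6,k=6: even sum, c = 133+36 = 169
j=6,k=7: odd sum, c = 169-7 = 162
j=6,k=8: even sum, c = 162+48 = 210
j=7,k=3: even sum, c = 210+21 = 231
j=7,k=4: odd sum, c = 231-4 = 227
j=7,k=5: even sum, c = 227+35 = 262
j=7,k=6: odd sum, c = 262-6 = 256
j=7,k=7: even sum, c = 256+49 = 305
j=7,k=8: odd sum, c = 305-8 = 297
j=7,k=9: even sum, c = 297+63 = 360

360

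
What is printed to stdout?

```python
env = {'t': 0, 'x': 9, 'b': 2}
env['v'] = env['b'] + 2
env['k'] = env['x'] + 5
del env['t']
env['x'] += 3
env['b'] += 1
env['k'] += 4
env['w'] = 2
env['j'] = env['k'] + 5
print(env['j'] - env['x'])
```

11

env['v'] = env['b']+2 = 4 → {'t': 0, 'x': 9, 'b': 2, 'v': 4}
env['k'] = env['x']+5 = 14 → {'t': 0, 'x': 9, 'b': 2, 'v': 4, 'k': 14}
del 't' → {'x': 9, 'b': 2, 'v': 4, 'k': 14}
env['x'] = 9+3 = 12 → {'x': 12, 'b': 2, 'v': 4, 'k': 14}
env['b'] = 2+1 = 3 → {'x': 12, 'b': 3, 'v': 4, 'k': 14}
env['k'] = 14+4 = 18 → {'x': 12, 'b': 3, 'v': 4, 'k': 18}
env['w'] = 2 → {'x': 12, 'b': 3, 'v': 4, 'k': 18, 'w': 2}
env['j'] = env['k']+5 = 23 → {'x': 12, 'b': 3, 'v': 4, 'k': 18, 'w': 2, 'j': 23}
env['j']-env['x'] = 23-12 = 11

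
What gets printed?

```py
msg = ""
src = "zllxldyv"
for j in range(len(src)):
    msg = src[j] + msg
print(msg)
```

vydlxllz

j=0: prepend 'z' → 'z'
j=1: prepend 'l' → 'lz'
j=2: prepend 'l' → 'llz'
j=3: prepend 'x' → 'xllz'
j=4: prepend 'l' → 'lxllz'
j=5: prepend 'd' → 'dlxllz'
j=6: prepend 'y' → 'ydlxllz'
j=7: prepend 'v' → 'vydlxllz'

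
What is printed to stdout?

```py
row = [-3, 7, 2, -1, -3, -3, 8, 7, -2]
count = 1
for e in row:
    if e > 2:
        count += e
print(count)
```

e=-3: not >2
e=7: >2, count = 1+7 = 8
e=2: not >2
e=-1: not >2
e=-3: not >2
e=-3: not >2
e=8: >2, count = 8+8 = 16
e=7: >2, count = 16+7 = 23
e=-2: not >2

23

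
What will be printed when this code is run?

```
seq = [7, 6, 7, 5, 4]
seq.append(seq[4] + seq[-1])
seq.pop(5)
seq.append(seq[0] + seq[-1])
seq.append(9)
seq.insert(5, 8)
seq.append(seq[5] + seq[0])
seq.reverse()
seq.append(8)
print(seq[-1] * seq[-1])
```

64

append seq[4]+seq[-1] = 4+4 = 8 → [7, 6, 7, 5, 4, 8]
pop(5) removes 8 → [7, 6, 7, 5, 4]
append seq[0]+seq[-1] = 7+4 = 11 → [7, 6, 7, 5, 4, 11]
append 9 → [7, 6, 7, 5, 4, 11, 9]
insert 8 at 5 → [7, 6, 7, 5, 4, 8, 11, 9]
append seq[5]+seq[0] = 8+7 = 15 → [7, 6, 7, 5, 4, 8, 11, 9, 15]
reverse → [15, 9, 11, 8, 4, 5, 7, 6, 7]
append 8 → [15, 9, 11, 8, 4, 5, 7, 6, 7, 8]
seq[-1]*seq[-1] = 8*8 = 64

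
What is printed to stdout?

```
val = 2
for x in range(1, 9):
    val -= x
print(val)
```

x=1: val = 2-1 = 1
x=2: val = 1-2 = -1
x=3: val = (-1)-3 = -4
x=4: val = (-4)-4 = -8
x=5: val = (-8)-5 = -13
x=6: val = (-13)-6 = -19
x=7: val = (-19)-7 = -26
x=8: val = (-26)-8 = -34

-34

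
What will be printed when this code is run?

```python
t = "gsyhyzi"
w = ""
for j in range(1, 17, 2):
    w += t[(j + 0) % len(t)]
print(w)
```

shzgyyis

j=1: add t[1]='s' → 's'
j=3: add t[3]='h' → 'sh'
j=5: add t[5]='z' → 'shz'
j=7: add t[0]='g' → 'shzg'
j=9: add t[2]='y' → 'shzgy'
j=11: add t[4]='y' → 'shzgyy'
j=13: add t[6]='i' → 'shzgyyi'
j=15: add t[1]='s' → 'shzgyyis'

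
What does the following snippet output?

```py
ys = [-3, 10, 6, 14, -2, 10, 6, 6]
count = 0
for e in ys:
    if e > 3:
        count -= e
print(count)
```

e=-3: not >3
e=10: >3, count = 0-10 = -10
e=6: >3, count = (-10)-6 = -16
e=14: >3, count = (-16)-14 = -30
e=-2: not >3
e=10: >3, count = (-30)-10 = -40
e=6: >3, count = (-40)-6 = -46
e=6: >3, count = (-46)-6 = -52

-52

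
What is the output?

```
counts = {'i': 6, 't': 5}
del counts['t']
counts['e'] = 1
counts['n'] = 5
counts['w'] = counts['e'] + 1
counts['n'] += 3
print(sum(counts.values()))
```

del 't' → {'i': 6}
counts['e'] = 1 → {'i': 6, 'e': 1}
counts['n'] = 5 → {'i': 6, 'e': 1, 'n': 5}
counts['w'] = counts['e']+1 = 2 → {'i': 6, 'e': 1, 'n': 5, 'w': 2}
counts['n'] = 5+3 = 8 → {'i': 6, 'e': 1, 'n': 8, 'w': 2}
sum of values = 17

17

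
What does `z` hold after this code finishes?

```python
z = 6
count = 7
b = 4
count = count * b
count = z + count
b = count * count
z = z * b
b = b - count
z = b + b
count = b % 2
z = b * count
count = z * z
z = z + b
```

1122

count = 7*4 = 28
count = 6+28 = 34
b = 34*34 = 1156
z = 6*1156 = 6936
b = 1156-34 = 1122
z = 1122+1122 = 2244
count = 1122%2 = 0
z = 1122*0 = 0
count = 0*0 = 0
z = 0+1122 = 1122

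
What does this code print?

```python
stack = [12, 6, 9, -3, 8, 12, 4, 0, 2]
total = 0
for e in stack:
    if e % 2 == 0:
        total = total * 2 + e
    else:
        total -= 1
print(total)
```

e=12: even, total = 0*2+12 = 12
e=6: even, total = 12*2+6 = 30
e=9: not even, total = 30-1 = 29
e=-3: not even, total = 29-1 = 28
e=8: even, total = 28*2+8 = 64
e=12: even, total = 64*2+12 = 140
e=4: even, total = 140*2+4 = 284
e=0: even, total = 284*2+0 = 568
e=2: even, total = 568*2+2 = 1138

1138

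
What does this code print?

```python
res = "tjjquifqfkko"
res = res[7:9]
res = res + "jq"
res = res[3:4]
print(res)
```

slice [7:9] → 'qf'
+ 'jq' → 'qfjq'
slice [3:4] → 'q'

q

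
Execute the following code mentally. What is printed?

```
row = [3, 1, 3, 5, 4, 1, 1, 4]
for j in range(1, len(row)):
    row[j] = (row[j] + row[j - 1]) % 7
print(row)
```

j=1: row[1] = (1+3)%7 = 4 → [3, 4, 3, 5, 4, 1, 1, 4]
j=2: row[2] = (3+4)%7 = 0 → [3, 4, 0, 5, 4, 1, 1, 4]
j=3: row[3] = (5+0)%7 = 5 → [3, 4, 0, 5, 4, 1, 1, 4]
j=4: row[4] = (4+5)%7 = 2 → [3, 4, 0, 5, 2, 1, 1, 4]
j=5: row[5] = (1+2)%7 = 3 → [3, 4, 0, 5, 2, 3, 1, 4]
j=6: row[6] = (1+3)%7 = 4 → [3, 4, 0, 5, 2, 3, 4, 4]
j=7: row[7] = (4+4)%7 = 1 → [3, 4, 0, 5, 2, 3, 4, 1]

[3, 4, 0, 5, 2, 3, 4, 1]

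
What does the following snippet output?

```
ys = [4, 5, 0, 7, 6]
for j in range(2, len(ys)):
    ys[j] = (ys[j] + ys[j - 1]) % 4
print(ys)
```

j=2: ys[2] = (0+5)%4 = 1 → [4, 5, 1, 7, 6]
j=3: ys[3] = (7+1)%4 = 0 → [4, 5, 1, 0, 6]
j=4: ys[4] = (6+0)%4 = 2 → [4, 5, 1, 0, 2]

[4, 5, 1, 0, 2]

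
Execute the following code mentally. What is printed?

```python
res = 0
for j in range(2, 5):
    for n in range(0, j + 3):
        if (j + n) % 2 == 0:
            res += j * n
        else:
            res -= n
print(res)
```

68

j=2,n=0: even sum, res = 0+0 = 0
j=2,n=1: odd sum, res = 0-1 = -1
j=2,n=2: even sum, res = (-1)+4 = 3
j=2,n=3: odd sum, res = 3-3 = 0
j=2,n=4: even sum, res = 0+8 = 8
j=3,n=0: odd sum, res = 8-0 = 8
j=3,n=1: even sum, res = 8+3 = 11
j=3,n=2: odd sum, res = 11-2 = 9
j=3,n=3: even sum, res = 9+9 = 18
j=3,n=4: odd sum, res = 18-4 = 14
j=3,n=5: even sum, res = 14+15 = 29
j=4,n=0: even sum, res = 29+0 = 29
j=4,n=1: odd sum, res = 29-1 = 28
j=4,n=2: even sum, res = 28+8 = 36
j=4,n=3: odd sum, res = 36-3 = 33
j=4,n=4: even sum, res = 33+16 = 49
j=4,n=5: odd sum, res = 49-5 = 44
j=4,n=6: even sum, res = 44+24 = 68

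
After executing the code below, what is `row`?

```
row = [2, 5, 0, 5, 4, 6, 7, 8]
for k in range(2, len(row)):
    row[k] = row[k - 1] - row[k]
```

[2, 5, 5, 0, -4, -10, -17, -25]

k=2: row[2] = 5-0 = 5 → [2, 5, 5, 5, 4, 6, 7, 8]
k=3: row[3] = 5-5 = 0 → [2, 5, 5, 0, 4, 6, 7, 8]
k=4: row[4] = 0-4 = -4 → [2, 5, 5, 0, -4, 6, 7, 8]
k=5: row[5] = (-4)-6 = -10 → [2, 5, 5, 0, -4, -10, 7, 8]
k=6: row[6] = (-10)-7 = -17 → [2, 5, 5, 0, -4, -10, -17, 8]
k=7: row[7] = (-17)-8 = -25 → [2, 5, 5, 0, -4, -10, -17, -25]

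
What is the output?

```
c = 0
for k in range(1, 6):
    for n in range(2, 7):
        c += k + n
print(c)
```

175

k=1,n=2: c = 0+3 = 3
k=1,n=3: c = 3+4 = 7
k=1,n=4: c = 7+5 = 12
k=1,n=5: c = 12+6 = 18
k=1,n=6: c = 18+7 = 25
k=2,n=2: c = 25+4 = 29
k=2,n=3: c = 29+5 = 34
k=2,n=4: c = 34+6 = 40
k=2,n=5: c = 40+7 = 47
k=2,n=6: c = 47+8 = 55
k=3,n=2: c = 55+5 = 60
k=3,n=3: c = 60+6 = 66
k=3,n=4: c = 66+7 = 73
k=3,n=5: c = 73+8 = 81
k=3,n=6: c = 81+9 = 90
k=4,n=2: c = 90+6 = 96
k=4,n=3: c = 96+7 = 103
k=4,n=4: c = 103+8 = 111
k=4,n=5: c = 111+9 = 120
k=4,n=6: c = 120+10 = 130
k=5,n=2: c = 130+7 = 137
k=5,n=3: c = 137+8 = 145
k=5,n=4: c = 145+9 = 154
k=5,n=5: c = 154+10 = 164
k=5,n=6: c = 164+11 = 175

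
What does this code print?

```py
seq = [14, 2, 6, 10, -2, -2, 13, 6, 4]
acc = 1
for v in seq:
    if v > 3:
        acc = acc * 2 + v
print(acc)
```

756

v=14: >3, acc = 1*2+14 = 16
v=2: not >3
v=6: >3, acc = 16*2+6 = 38
v=10: >3, acc = 38*2+10 = 86
v=-2: not >3
v=-2: not >3
v=13: >3, acc = 86*2+13 = 185
v=6: >3, acc = 185*2+6 = 376
v=4: >3, acc = 376*2+4 = 756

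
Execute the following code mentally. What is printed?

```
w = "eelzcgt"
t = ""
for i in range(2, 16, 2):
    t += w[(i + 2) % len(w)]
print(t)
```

ctezgel

i=2: add w[4]='c' → 'c'
i=4: add w[6]='t' → 'ct'
i=6: add w[1]='e' → 'cte'
i=8: add w[3]='z' → 'ctez'
i=10: add w[5]='g' → 'ctezg'
i=12: add w[0]='e' → 'ctezge'
i=14: add w[2]='l' → 'ctezgel'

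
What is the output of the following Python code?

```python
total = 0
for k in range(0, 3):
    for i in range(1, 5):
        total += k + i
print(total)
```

42

k=0,i=1: total = 0+1 = 1
k=0,i=2: total = 1+2 = 3
k=0,i=3: total = 3+3 = 6
k=0,i=4: total = 6+4 = 10
k=1,i=1: total = 10+2 = 12
k=1,i=2: total = 12+3 = 15
k=1,i=3: total = 15+4 = 19
k=1,i=4: total = 19+5 = 24
k=2,i=1: total = 24+3 = 27
k=2,i=2: total = 27+4 = 31
k=2,i=3: total = 31+5 = 36
k=2,i=4: total = 36+6 = 42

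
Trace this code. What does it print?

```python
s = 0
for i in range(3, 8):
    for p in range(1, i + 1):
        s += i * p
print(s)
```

455

i=3,p=1: s = 0+3 = 3
i=3,p=2: s = 3+6 = 9
i=3,p=3: s = 9+9 = 18
i=4,p=1: s = 18+4 = 22
i=4,p=2: s = 22+8 = 30
i=4,p=3: s = 30+12 = 42
i=4,p=4: s = 42+16 = 58
i=5,p=1: s = 58+5 = 63
i=5,p=2: s = 63+10 = 73
i=5,p=3: s = 73+15 = 88
i=5,p=4: s = 88+20 = 108
i=5,p=5: s = 108+25 = 133
i=6,p=1: s = 133+6 = 139
i=6,p=2: s = 139+12 = 151
i=6,p=3: s = 151+18 = 169
i=6,p=4: s = 169+24 = 193
i=6,p=5: s = 193+30 = 223
i=6,p=6: s = 223+36 = 259
i=7,p=1: s = 259+7 = 266
i=7,p=2: s = 266+14 = 280
i=7,p=3: s = 280+21 = 301
i=7,p=4: s = 301+28 = 329
i=7,p=5: s = 329+35 = 364
i=7,p=6: s = 364+42 = 406
i=7,p=7: s = 406+49 = 455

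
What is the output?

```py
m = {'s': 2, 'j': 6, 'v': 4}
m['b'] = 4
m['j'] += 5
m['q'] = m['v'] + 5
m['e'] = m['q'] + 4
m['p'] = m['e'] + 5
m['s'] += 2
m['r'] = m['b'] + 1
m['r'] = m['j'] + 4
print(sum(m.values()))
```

78

m['b'] = 4 → {'s': 2, 'j': 6, 'v': 4, 'b': 4}
m['j'] = 6+5 = 11 → {'s': 2, 'j': 11, 'v': 4, 'b': 4}
m['q'] = m['v']+5 = 9 → {'s': 2, 'j': 11, 'v': 4, 'b': 4, 'q': 9}
m['e'] = m['q']+4 = 13 → {'s': 2, 'j': 11, 'v': 4, 'b': 4, 'q': 9, 'e': 13}
m['p'] = m['e']+5 = 18 → {'s': 2, 'j': 11, 'v': 4, 'b': 4, 'q': 9, 'e': 13, 'p': 18}
m['s'] = 2+2 = 4 → {'s': 4, 'j': 11, 'v': 4, 'b': 4, 'q': 9, 'e': 13, 'p': 18}
m['r'] = m['b']+1 = 5 → {'s': 4, 'j': 11, 'v': 4, 'b': 4, 'q': 9, 'e': 13, 'p': 18, 'r': 5}
m['r'] = m['j']+4 = 15 → {'s': 4, 'j': 11, 'v': 4, 'b': 4, 'q': 9, 'e': 13, 'p': 18, 'r': 15}
sum of values = 78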